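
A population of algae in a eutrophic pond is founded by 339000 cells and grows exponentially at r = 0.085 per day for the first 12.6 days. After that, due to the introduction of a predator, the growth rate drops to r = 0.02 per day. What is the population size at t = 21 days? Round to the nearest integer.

1170282 cells

Phase 1: N(12.6) = 339000·e^(0.085×12.6) = 339000·e^1.071 = 989302.
Phase 2 runs for 21 − 12.6 = 8.4 days at r = 0.02.
N(21) = 989302·e^(0.02×8.4) = 989302·e^0.168 = 1.170282×10^6.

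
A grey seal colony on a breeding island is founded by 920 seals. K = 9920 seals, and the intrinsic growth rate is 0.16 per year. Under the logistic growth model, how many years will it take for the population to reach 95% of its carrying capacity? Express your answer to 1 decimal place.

A = (K − N₀)/N₀ = (9920 − 920)/920 = 9.7826.
Solve 9920/(1 + 9.7826·e^(−0.16t)) = 9424: 1 + 9.7826·e^(−0.16t) = 1.0526, so e^(−0.16t) = 0.00538012.
−0.16·t = ln(0.00538012) = -5.225, so t = 5.225/0.16 = 32.657.

32.7 years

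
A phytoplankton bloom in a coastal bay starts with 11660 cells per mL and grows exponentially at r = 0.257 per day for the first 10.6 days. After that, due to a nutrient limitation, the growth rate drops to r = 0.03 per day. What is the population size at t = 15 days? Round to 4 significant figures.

202800 cells per mL

Phase 1: N(10.6) = 11660·e^(0.257×10.6) = 11660·e^2.724 = 177748.
Phase 2 runs for 15 − 10.6 = 4.4 days at r = 0.03.
N(15) = 177748·e^(0.03×4.4) = 177748·e^0.132 = 202829.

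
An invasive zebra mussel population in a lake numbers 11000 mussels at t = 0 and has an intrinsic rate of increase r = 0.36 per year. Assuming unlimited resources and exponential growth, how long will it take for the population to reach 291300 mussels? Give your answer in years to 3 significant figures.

9.10 years

Set N₀·e^(rt) = 291300: e^(0.36·t) = 291300/11000 = 26.482.
0.36·t = ln(26.482) = 3.2765, so t = 3.2765/0.36 = 9.1013.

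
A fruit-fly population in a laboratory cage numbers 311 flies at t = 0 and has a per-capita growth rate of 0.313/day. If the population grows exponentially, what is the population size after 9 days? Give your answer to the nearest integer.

N(t) = N₀·e^(rt) = 311 × e^(0.313×9) = 311 × e^2.817.
e^2.817 ≈ 16.727, so N ≈ 311 × 16.727 = 5201.97.

5202 flies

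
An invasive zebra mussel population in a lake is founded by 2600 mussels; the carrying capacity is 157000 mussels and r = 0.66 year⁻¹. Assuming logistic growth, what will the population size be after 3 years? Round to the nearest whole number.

A = (K − N₀)/N₀ = (157000 − 2600)/2600 = 59.385.
N(t) = K/(1 + A·e^(−rt)) = 157000/(1 + 59.385×e^(−0.66×3)).
e^(−1.98) = 0.13807; denominator = 1 + 59.385×0.13807 = 9.1992.
N = 157000/9.1992 = 17066.7.

17067 mussels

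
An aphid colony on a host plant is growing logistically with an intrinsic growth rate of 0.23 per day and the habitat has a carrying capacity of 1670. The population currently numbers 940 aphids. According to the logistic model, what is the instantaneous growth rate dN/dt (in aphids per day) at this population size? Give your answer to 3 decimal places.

dN/dt = rN(1 − N/K) = 0.23 × 940 × (1 − 940/1670).
1 − 940/1670 = 0.43713; dN/dt = 0.23 × 940 × 0.43713 = 94.507.

94.507 aphids per day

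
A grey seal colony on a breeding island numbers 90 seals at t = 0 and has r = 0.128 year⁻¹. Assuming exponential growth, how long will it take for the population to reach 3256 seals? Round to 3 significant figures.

28.0 years

Set N₀·e^(rt) = 3256: e^(0.128·t) = 3256/90 = 36.178.
0.128·t = ln(36.178) = 3.5884, so t = 3.5884/0.128 = 28.035.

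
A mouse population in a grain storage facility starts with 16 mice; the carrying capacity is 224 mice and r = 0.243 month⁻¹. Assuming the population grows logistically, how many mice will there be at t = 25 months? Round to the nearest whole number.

217 mice

A = (K − N₀)/N₀ = (224 − 16)/16 = 13.
N(t) = K/(1 + A·e^(−rt)) = 224/(1 + 13×e^(−0.243×25)).
e^(−6.075) = 0.0022996; denominator = 1 + 13×0.0022996 = 1.0299.
N = 224/1.0299 = 217.498.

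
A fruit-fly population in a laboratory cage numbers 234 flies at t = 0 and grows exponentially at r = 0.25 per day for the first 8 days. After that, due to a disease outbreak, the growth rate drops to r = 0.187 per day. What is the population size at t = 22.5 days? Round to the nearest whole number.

Phase 1: N(8) = 234·e^(0.25×8) = 234·e^2 = 1729.04.
Phase 2 runs for 22.5 − 8 = 14.5 days at r = 0.187.
N(22.5) = 1729.04·e^(0.187×14.5) = 1729.04·e^2.712 = 26025.2.

26025 flies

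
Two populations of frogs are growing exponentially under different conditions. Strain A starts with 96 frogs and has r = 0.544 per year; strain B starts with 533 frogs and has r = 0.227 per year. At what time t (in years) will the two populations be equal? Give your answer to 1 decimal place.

5.4 years

Set 96·e^(0.544t) = 533·e^(0.227t).
e^((0.544 − 0.227)t) = 533/96 → e^(0.317·t) = 5.5521.
0.317·t = ln(5.5521) = 1.7142, so t = 1.7142/0.317 = 5.4075.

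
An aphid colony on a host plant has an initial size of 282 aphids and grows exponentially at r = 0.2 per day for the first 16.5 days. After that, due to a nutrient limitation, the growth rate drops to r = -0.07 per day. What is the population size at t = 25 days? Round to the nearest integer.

4217 aphids

Phase 1: N(16.5) = 282·e^(0.2×16.5) = 282·e^3.3 = 7645.76.
Phase 2 runs for 25 − 16.5 = 8.5 days at r = -0.07.
N(25) = 7645.76·e^(-0.07×8.5) = 7645.76·e^-0.595 = 4217.12.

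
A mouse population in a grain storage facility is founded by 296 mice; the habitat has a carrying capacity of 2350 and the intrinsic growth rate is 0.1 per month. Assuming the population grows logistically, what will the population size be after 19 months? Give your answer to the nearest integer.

1153 mice

A = (K − N₀)/N₀ = (2350 − 296)/296 = 6.9392.
N(t) = K/(1 + A·e^(−rt)) = 2350/(1 + 6.9392×e^(−0.1×19)).
e^(−1.9) = 0.14957; denominator = 1 + 6.9392×0.14957 = 2.0379.
N = 2350/2.0379 = 1153.16.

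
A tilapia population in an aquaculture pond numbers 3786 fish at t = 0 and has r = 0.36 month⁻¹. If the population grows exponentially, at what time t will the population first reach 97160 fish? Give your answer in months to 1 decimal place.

Set N₀·e^(rt) = 97160: e^(0.36·t) = 97160/3786 = 25.663.
0.36·t = ln(25.663) = 3.245, so t = 3.245/0.36 = 9.014.

9.0 months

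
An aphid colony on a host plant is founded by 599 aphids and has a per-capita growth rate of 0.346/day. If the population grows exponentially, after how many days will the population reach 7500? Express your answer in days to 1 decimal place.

7.3 days

Set N₀·e^(rt) = 7500: e^(0.346·t) = 7500/599 = 12.521.
0.346·t = ln(12.521) = 2.5274, so t = 2.5274/0.346 = 7.3046.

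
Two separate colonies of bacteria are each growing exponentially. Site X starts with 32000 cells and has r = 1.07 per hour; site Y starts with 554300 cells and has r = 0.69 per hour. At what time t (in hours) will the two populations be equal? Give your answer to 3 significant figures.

Set 32000·e^(1.07t) = 554300·e^(0.69t).
e^((1.07 − 0.69)t) = 554300/32000 → e^(0.38·t) = 17.322.
0.38·t = ln(17.322) = 2.852, so t = 2.852/0.38 = 7.5052.

7.51 hours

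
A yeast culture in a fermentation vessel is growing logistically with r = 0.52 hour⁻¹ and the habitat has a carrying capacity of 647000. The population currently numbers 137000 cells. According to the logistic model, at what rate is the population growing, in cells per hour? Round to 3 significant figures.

dN/dt = rN(1 − N/K) = 0.52 × 137000 × (1 − 137000/647000).
1 − 137000/647000 = 0.78825; dN/dt = 0.52 × 137000 × 0.78825 = 56155.

56200 cells per hour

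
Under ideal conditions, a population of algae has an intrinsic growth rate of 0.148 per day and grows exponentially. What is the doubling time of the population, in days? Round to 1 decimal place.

Doubling time t_d = ln(2)/r = 0.6931/0.148 = 4.6834.

4.7 days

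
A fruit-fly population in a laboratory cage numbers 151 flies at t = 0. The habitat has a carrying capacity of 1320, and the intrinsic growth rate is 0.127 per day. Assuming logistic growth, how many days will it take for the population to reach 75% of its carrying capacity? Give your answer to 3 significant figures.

A = (K − N₀)/N₀ = (1320 − 151)/151 = 7.7417.
Solve 1320/(1 + 7.7417·e^(−0.127t)) = 990: 1 + 7.7417·e^(−0.127t) = 1.3333, so e^(−0.127t) = 0.0430567.
−0.127·t = ln(0.0430567) = -3.1452, so t = 3.1452/0.127 = 24.766.

24.8 days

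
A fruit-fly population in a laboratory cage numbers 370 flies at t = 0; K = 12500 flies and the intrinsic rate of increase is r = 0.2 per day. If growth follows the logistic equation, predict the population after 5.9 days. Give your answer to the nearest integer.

1129 flies

A = (K − N₀)/N₀ = (12500 − 370)/370 = 32.784.
N(t) = K/(1 + A·e^(−rt)) = 12500/(1 + 32.784×e^(−0.2×5.9)).
e^(−1.18) = 0.30728; denominator = 1 + 32.784×0.30728 = 11.074.
N = 12500/11.074 = 1128.79.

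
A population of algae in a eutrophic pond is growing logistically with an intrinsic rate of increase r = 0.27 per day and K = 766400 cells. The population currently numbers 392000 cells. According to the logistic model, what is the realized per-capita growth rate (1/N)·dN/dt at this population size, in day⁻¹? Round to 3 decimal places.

(1/N)·dN/dt = r(1 − N/K) = 0.27 × (1 − 392000/766400).
= 0.27 × 0.48852 = 0.1319.

0.132 per day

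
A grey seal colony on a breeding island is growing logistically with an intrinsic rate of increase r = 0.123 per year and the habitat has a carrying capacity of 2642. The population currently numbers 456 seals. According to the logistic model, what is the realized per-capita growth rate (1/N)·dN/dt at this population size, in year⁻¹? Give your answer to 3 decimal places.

(1/N)·dN/dt = r(1 − N/K) = 0.123 × (1 − 456/2642).
= 0.123 × 0.8274 = 0.10177.

0.102 per year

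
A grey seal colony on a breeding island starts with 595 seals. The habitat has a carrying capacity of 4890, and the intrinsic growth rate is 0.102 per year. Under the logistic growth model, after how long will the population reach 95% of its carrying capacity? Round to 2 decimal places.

A = (K − N₀)/N₀ = (4890 − 595)/595 = 7.2185.
Solve 4890/(1 + 7.2185·e^(−0.102t)) = 4645.5: 1 + 7.2185·e^(−0.102t) = 1.0526, so e^(−0.102t) = 0.00729122.
−0.102·t = ln(0.00729122) = -4.9211, so t = 4.9211/0.102 = 48.246.

48.25 years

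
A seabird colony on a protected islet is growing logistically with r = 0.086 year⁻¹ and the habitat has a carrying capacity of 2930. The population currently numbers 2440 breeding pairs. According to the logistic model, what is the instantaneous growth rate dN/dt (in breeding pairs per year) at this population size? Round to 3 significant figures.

dN/dt = rN(1 − N/K) = 0.086 × 2440 × (1 − 2440/2930).
1 − 2440/2930 = 0.16724; dN/dt = 0.086 × 2440 × 0.16724 = 35.093.

35.1 breeding pairs per year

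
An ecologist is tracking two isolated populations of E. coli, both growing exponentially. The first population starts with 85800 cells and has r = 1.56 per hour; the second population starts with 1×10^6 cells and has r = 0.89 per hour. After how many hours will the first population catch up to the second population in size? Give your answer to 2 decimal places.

3.67 hours

Set 85800·e^(1.56t) = 1×10^6·e^(0.89t).
e^((1.56 − 0.89)t) = 1×10^6/85800 → e^(0.67·t) = 11.655.
0.67·t = ln(11.655) = 2.4557, so t = 2.4557/0.67 = 3.6653.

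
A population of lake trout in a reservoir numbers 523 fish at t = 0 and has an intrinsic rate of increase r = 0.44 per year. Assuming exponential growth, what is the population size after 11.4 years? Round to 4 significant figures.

78870 fish

N(t) = N₀·e^(rt) = 523 × e^(0.44×11.4) = 523 × e^5.016.
e^5.016 ≈ 150.81, so N ≈ 523 × 150.81 = 78872.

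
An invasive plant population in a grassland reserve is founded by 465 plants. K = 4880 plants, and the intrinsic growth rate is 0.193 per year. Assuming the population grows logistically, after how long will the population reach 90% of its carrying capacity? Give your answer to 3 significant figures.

A = (K − N₀)/N₀ = (4880 − 465)/465 = 9.4946.
Solve 4880/(1 + 9.4946·e^(−0.193t)) = 4392: 1 + 9.4946·e^(−0.193t) = 1.1111, so e^(−0.193t) = 0.0117025.
−0.193·t = ln(0.0117025) = -4.448, so t = 4.448/0.193 = 23.046.

23.0 years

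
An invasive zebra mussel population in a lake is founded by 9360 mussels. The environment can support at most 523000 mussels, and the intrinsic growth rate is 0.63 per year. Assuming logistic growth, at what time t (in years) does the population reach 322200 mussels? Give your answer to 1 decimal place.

7.1 years

A = (K − N₀)/N₀ = (523000 − 9360)/9360 = 54.876.
Solve 523000/(1 + 54.876·e^(−0.63t)) = 322200: 1 + 54.876·e^(−0.63t) = 1.6232, so e^(−0.63t) = 0.0113568.
−0.63·t = ln(0.0113568) = -4.4779, so t = 4.4779/0.63 = 7.1078.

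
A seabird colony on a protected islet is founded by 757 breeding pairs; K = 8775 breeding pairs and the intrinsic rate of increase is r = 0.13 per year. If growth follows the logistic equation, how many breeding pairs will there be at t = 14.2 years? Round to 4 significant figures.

3284 breeding pairs

A = (K − N₀)/N₀ = (8775 − 757)/757 = 10.592.
N(t) = K/(1 + A·e^(−rt)) = 8775/(1 + 10.592×e^(−0.13×14.2)).
e^(−1.846) = 0.15787; denominator = 1 + 10.592×0.15787 = 2.6721.
N = 8775/2.6721 = 3283.93.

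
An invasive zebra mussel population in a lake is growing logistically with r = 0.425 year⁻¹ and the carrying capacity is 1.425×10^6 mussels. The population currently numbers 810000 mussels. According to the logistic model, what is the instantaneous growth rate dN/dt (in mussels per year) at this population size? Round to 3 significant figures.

dN/dt = rN(1 − N/K) = 0.425 × 810000 × (1 − 810000/1.425×10^6).
1 − 810000/1.425×10^6 = 0.43158; dN/dt = 0.425 × 810000 × 0.43158 = 1.48571×10^5.

149000 mussels per year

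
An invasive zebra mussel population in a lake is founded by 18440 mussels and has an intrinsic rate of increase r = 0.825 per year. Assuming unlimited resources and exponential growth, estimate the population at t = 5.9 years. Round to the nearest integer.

2397117 mussels

N(t) = N₀·e^(rt) = 18440 × e^(0.825×5.9) = 18440 × e^4.867.
e^4.867 ≈ 130, so N ≈ 18440 × 130 = 2.397117×10^6.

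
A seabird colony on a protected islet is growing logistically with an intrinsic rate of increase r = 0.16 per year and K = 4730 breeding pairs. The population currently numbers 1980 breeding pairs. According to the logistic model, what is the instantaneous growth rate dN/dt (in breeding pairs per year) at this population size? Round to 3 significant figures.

dN/dt = rN(1 − N/K) = 0.16 × 1980 × (1 − 1980/4730).
1 − 1980/4730 = 0.5814; dN/dt = 0.16 × 1980 × 0.5814 = 184.19.

184 breeding pairs per year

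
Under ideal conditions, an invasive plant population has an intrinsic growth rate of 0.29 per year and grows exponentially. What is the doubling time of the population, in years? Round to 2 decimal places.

Doubling time t_d = ln(2)/r = 0.6931/0.29 = 2.3902.

2.39 years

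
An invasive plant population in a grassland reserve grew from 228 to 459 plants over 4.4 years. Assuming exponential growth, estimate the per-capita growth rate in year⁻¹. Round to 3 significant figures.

0.159 per year

From N(t) = N₀·e^(rt): e^(r·4.4) = 459/228 = 2.0132.
r·4.4 = ln(2.0132) = 0.6997, so r = 0.6997/4.4 = 0.15902.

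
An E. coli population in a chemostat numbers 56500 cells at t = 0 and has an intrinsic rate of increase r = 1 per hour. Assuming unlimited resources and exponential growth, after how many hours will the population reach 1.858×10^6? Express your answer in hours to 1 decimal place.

3.5 hours

Set N₀·e^(rt) = 1.858×10^6: e^(1·t) = 1.858×10^6/56500 = 32.885.
1·t = ln(32.885) = 3.493, so t = 3.493/1 = 3.493.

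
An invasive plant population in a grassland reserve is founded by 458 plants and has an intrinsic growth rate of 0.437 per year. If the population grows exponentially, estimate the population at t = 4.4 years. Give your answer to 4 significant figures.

3133 plants

N(t) = N₀·e^(rt) = 458 × e^(0.437×4.4) = 458 × e^1.923.
e^1.923 ≈ 6.8401, so N ≈ 458 × 6.8401 = 3132.76.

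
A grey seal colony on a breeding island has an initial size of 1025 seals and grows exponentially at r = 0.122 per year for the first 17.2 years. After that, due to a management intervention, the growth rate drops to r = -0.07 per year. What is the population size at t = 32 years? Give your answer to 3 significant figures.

Phase 1: N(17.2) = 1025·e^(0.122×17.2) = 1025·e^2.098 = 8356.94.
Phase 2 runs for 32 − 17.2 = 14.8 years at r = -0.07.
N(32) = 8356.94·e^(-0.07×14.8) = 8356.94·e^-1.036 = 2965.64.

2970 seals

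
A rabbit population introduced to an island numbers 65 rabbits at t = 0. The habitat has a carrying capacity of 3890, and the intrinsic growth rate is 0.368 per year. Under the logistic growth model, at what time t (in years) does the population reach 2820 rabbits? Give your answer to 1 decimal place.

13.7 years

A = (K − N₀)/N₀ = (3890 − 65)/65 = 58.846.
Solve 3890/(1 + 58.846·e^(−0.368t)) = 2820: 1 + 58.846·e^(−0.368t) = 1.3794, so e^(−0.368t) = 0.00644787.
−0.368·t = ln(0.00644787) = -5.044, so t = 5.044/0.368 = 13.707.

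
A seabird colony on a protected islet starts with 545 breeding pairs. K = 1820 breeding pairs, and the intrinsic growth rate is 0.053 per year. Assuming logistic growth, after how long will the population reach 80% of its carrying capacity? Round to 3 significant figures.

42.2 years

A = (K − N₀)/N₀ = (1820 − 545)/545 = 2.3394.
Solve 1820/(1 + 2.3394·e^(−0.053t)) = 1456: 1 + 2.3394·e^(−0.053t) = 1.25, so e^(−0.053t) = 0.106863.
−0.053·t = ln(0.106863) = -2.2362, so t = 2.2362/0.053 = 42.193.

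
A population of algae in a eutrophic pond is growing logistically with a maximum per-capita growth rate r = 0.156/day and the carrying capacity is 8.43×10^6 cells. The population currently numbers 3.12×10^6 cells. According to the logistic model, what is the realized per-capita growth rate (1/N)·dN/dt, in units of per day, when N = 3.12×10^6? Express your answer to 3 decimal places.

(1/N)·dN/dt = r(1 − N/K) = 0.156 × (1 − 3.12×10^6/8.43×10^6).
= 0.156 × 0.62989 = 0.098263.

0.098 per day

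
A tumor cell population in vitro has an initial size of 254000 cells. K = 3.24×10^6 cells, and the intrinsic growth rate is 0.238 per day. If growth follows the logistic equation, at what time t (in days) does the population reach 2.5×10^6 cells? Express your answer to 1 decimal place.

A = (K − N₀)/N₀ = (3.24×10^6 − 254000)/254000 = 11.756.
Solve 3.24×10^6/(1 + 11.756·e^(−0.238t)) = 2.5×10^6: 1 + 11.756·e^(−0.238t) = 1.296, so e^(−0.238t) = 0.0251788.
−0.238·t = ln(0.0251788) = -3.6818, so t = 3.6818/0.238 = 15.47.

15.5 days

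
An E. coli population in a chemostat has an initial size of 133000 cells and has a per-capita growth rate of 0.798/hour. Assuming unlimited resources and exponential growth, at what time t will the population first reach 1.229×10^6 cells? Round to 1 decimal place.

Set N₀·e^(rt) = 1.229×10^6: e^(0.798·t) = 1.229×10^6/133000 = 9.2406.
0.798·t = ln(9.2406) = 2.2236, so t = 2.2236/0.798 = 2.7865.

2.8 hours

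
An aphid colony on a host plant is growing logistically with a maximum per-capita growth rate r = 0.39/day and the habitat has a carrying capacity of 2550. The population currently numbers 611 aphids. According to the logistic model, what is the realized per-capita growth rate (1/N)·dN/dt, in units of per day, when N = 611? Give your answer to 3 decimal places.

(1/N)·dN/dt = r(1 − N/K) = 0.39 × (1 − 611/2550).
= 0.39 × 0.76039 = 0.29655.

0.297 per day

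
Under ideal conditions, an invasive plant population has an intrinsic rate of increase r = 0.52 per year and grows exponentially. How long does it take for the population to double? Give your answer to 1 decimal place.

1.3 years

Doubling time t_d = ln(2)/r = 0.6931/0.52 = 1.333.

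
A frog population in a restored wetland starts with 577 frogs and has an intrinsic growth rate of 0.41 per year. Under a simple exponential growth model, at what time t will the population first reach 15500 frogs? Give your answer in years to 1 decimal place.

8.0 years

Set N₀·e^(rt) = 15500: e^(0.41·t) = 15500/577 = 26.863.
0.41·t = ln(26.863) = 3.2908, so t = 3.2908/0.41 = 8.0262.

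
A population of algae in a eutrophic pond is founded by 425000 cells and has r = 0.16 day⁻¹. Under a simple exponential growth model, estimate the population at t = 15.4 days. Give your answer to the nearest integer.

4994483 cells

N(t) = N₀·e^(rt) = 425000 × e^(0.16×15.4) = 425000 × e^2.464.
e^2.464 ≈ 11.752, so N ≈ 425000 × 11.752 = 4.994483×10^6.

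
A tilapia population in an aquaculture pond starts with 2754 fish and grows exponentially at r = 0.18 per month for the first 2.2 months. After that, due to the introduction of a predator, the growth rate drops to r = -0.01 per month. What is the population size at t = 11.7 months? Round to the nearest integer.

3721 fish

Phase 1: N(2.2) = 2754·e^(0.18×2.2) = 2754·e^0.396 = 4092.08.
Phase 2 runs for 11.7 − 2.2 = 9.5 months at r = -0.01.
N(11.7) = 4092.08·e^(-0.01×9.5) = 4092.08·e^-0.095 = 3721.23.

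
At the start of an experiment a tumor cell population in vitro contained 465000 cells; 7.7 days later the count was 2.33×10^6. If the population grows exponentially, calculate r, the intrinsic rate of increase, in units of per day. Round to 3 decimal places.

0.209 per day

From N(t) = N₀·e^(rt): e^(r·7.7) = 2.33×10^6/465000 = 5.0108.
r·7.7 = ln(5.0108) = 1.6116, so r = 1.6116/7.7 = 0.2093.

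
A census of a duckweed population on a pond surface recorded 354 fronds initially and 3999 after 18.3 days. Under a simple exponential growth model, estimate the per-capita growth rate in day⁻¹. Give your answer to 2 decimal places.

From N(t) = N₀·e^(rt): e^(r·18.3) = 3999/354 = 11.297.
r·18.3 = ln(11.297) = 2.4245, so r = 2.4245/18.3 = 0.13249.

0.13 per day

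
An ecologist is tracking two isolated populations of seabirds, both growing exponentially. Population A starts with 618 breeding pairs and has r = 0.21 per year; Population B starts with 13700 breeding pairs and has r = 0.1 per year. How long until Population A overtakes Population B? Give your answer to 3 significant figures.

28.2 years

Set 618·e^(0.21t) = 13700·e^(0.1t).
e^((0.21 − 0.1)t) = 13700/618 → e^(0.11·t) = 22.168.
0.11·t = ln(22.168) = 3.0987, so t = 3.0987/0.11 = 28.17.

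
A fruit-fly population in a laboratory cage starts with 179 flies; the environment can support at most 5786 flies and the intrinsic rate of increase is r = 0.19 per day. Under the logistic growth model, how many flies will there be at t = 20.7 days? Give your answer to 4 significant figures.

3586 flies

A = (K − N₀)/N₀ = (5786 − 179)/179 = 31.324.
N(t) = K/(1 + A·e^(−rt)) = 5786/(1 + 31.324×e^(−0.19×20.7)).
e^(−3.933) = 0.019585; denominator = 1 + 31.324×0.019585 = 1.6135.
N = 5786/1.6135 = 3586.05.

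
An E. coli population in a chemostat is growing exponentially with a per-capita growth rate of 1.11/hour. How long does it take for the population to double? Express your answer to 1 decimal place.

Doubling time t_d = ln(2)/r = 0.6931/1.11 = 0.62446.

0.6 hours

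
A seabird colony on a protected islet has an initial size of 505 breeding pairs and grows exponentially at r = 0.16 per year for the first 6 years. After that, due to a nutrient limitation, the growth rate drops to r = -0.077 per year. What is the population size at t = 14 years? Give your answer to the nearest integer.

712 breeding pairs

Phase 1: N(6) = 505·e^(0.16×6) = 505·e^0.96 = 1318.91.
Phase 2 runs for 14 − 6 = 8 years at r = -0.077.
N(14) = 1318.91·e^(-0.077×8) = 1318.91·e^-0.616 = 712.342.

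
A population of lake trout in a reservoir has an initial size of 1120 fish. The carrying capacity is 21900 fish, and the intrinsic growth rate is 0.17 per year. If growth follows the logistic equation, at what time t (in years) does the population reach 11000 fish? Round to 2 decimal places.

17.23 years

A = (K − N₀)/N₀ = (21900 − 1120)/1120 = 18.554.
Solve 21900/(1 + 18.554·e^(−0.17t)) = 11000: 1 + 18.554·e^(−0.17t) = 1.9909, so e^(−0.17t) = 0.053408.
−0.17·t = ln(0.053408) = -2.9298, so t = 2.9298/0.17 = 17.234.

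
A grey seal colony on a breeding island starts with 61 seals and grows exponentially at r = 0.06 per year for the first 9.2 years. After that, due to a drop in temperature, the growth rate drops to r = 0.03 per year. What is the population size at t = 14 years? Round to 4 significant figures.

122.3 seals

Phase 1: N(9.2) = 61·e^(0.06×9.2) = 61·e^0.552 = 105.94.
Phase 2 runs for 14 − 9.2 = 4.8 years at r = 0.03.
N(14) = 105.94·e^(0.03×4.8) = 105.94·e^0.144 = 122.349.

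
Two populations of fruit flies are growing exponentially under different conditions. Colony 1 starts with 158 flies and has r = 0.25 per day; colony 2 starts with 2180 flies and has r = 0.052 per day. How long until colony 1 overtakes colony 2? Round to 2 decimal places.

13.25 days

Set 158·e^(0.25t) = 2180·e^(0.052t).
e^((0.25 − 0.052)t) = 2180/158 → e^(0.198·t) = 13.797.
0.198·t = ln(13.797) = 2.6245, so t = 2.6245/0.198 = 13.255.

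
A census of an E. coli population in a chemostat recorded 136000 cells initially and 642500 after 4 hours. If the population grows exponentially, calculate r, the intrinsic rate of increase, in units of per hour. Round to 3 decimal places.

From N(t) = N₀·e^(rt): e^(r·4) = 642500/136000 = 4.7243.
r·4 = ln(4.7243) = 1.5527, so r = 1.5527/4 = 0.38818.

0.388 per hour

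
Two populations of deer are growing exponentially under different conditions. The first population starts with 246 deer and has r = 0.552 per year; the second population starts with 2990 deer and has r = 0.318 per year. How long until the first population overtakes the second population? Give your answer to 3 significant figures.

Set 246·e^(0.552t) = 2990·e^(0.318t).
e^((0.552 − 0.318)t) = 2990/246 → e^(0.234·t) = 12.154.
0.234·t = ln(12.154) = 2.4977, so t = 2.4977/0.234 = 10.674.

10.7 years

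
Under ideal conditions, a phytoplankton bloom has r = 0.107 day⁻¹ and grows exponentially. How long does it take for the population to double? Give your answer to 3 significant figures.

Doubling time t_d = ln(2)/r = 0.6931/0.107 = 6.478.

6.48 days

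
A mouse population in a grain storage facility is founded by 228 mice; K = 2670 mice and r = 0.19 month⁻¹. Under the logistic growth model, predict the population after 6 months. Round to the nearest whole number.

A = (K − N₀)/N₀ = (2670 − 228)/228 = 10.711.
N(t) = K/(1 + A·e^(−rt)) = 2670/(1 + 10.711×e^(−0.19×6)).
e^(−1.14) = 0.31982; denominator = 1 + 10.711×0.31982 = 4.4254.
N = 2670/4.4254 = 603.331.

603 mice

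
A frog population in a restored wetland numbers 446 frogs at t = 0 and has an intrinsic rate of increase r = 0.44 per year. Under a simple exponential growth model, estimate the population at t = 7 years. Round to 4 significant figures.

9704 frogs

N(t) = N₀·e^(rt) = 446 × e^(0.44×7) = 446 × e^3.08.
e^3.08 ≈ 21.758, so N ≈ 446 × 21.758 = 9704.25.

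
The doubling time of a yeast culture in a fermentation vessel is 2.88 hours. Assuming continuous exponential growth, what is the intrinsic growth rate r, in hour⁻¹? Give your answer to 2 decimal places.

0.24 per hour

r = ln(2)/t_d = 0.6931/2.88 = 0.24068.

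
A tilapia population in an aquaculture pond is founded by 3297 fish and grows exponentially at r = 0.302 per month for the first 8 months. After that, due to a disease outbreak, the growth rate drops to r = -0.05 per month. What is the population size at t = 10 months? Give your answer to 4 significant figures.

Phase 1: N(8) = 3297·e^(0.302×8) = 3297·e^2.416 = 36929.6.
Phase 2 runs for 10 − 8 = 2 months at r = -0.05.
N(10) = 36929.6·e^(-0.05×2) = 36929.6·e^-0.1 = 33415.3.

33420 fish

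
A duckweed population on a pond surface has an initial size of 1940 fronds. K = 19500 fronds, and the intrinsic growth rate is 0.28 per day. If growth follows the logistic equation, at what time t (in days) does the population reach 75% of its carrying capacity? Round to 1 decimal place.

11.8 days

A = (K − N₀)/N₀ = (19500 − 1940)/1940 = 9.0515.
Solve 19500/(1 + 9.0515·e^(−0.28t)) = 14625: 1 + 9.0515·e^(−0.28t) = 1.3333, so e^(−0.28t) = 0.0368261.
−0.28·t = ln(0.0368261) = -3.3015, so t = 3.3015/0.28 = 11.791.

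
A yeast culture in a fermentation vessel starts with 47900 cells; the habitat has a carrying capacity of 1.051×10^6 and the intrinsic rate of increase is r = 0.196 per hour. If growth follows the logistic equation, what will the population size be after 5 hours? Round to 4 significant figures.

118600 cells

A = (K − N₀)/N₀ = (1.051×10^6 − 47900)/47900 = 20.942.
N(t) = K/(1 + A·e^(−rt)) = 1.051×10^6/(1 + 20.942×e^(−0.196×5)).
e^(−0.98) = 0.37531; denominator = 1 + 20.942×0.37531 = 8.8596.
N = 1.051×10^6/8.8596 = 118628.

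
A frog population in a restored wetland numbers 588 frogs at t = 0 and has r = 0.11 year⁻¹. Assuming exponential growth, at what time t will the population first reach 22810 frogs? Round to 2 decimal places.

33.26 years

Set N₀·e^(rt) = 22810: e^(0.11·t) = 22810/588 = 38.793.
0.11·t = ln(38.793) = 3.6582, so t = 3.6582/0.11 = 33.257.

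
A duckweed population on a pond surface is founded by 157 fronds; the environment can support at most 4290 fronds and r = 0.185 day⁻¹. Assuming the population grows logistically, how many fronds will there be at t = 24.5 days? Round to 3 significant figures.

A = (K − N₀)/N₀ = (4290 − 157)/157 = 26.325.
N(t) = K/(1 + A·e^(−rt)) = 4290/(1 + 26.325×e^(−0.185×24.5)).
e^(−4.532) = 0.010754; denominator = 1 + 26.325×0.010754 = 1.2831.
N = 4290/1.2831 = 3343.49.

3340 fronds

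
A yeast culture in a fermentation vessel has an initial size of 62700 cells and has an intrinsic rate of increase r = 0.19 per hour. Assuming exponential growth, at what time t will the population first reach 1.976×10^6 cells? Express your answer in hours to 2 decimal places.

Set N₀·e^(rt) = 1.976×10^6: e^(0.19·t) = 1.976×10^6/62700 = 31.515.
0.19·t = ln(31.515) = 3.4505, so t = 3.4505/0.19 = 18.16.

18.16 hours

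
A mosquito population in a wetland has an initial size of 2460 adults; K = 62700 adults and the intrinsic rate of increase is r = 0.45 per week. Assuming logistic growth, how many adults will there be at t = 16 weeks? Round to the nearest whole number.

A = (K − N₀)/N₀ = (62700 − 2460)/2460 = 24.488.
N(t) = K/(1 + A·e^(−rt)) = 62700/(1 + 24.488×e^(−0.45×16)).
e^(−7.2) = 0.00074659; denominator = 1 + 24.488×0.00074659 = 1.0183.
N = 62700/1.0183 = 61574.3.

61574 adults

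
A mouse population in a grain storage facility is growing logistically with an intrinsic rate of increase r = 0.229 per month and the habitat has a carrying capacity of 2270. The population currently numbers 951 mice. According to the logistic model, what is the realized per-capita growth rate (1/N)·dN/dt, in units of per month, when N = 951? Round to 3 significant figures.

0.133 per month

(1/N)·dN/dt = r(1 − N/K) = 0.229 × (1 − 951/2270).
= 0.229 × 0.58106 = 0.13306.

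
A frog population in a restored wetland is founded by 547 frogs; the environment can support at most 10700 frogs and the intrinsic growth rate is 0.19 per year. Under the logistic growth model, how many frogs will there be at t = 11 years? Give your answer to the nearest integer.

3247 frogs

A = (K − N₀)/N₀ = (10700 − 547)/547 = 18.561.
N(t) = K/(1 + A·e^(−rt)) = 10700/(1 + 18.561×e^(−0.19×11)).
e^(−2.09) = 0.12369; denominator = 1 + 18.561×0.12369 = 3.2958.
N = 10700/3.2958 = 3246.57.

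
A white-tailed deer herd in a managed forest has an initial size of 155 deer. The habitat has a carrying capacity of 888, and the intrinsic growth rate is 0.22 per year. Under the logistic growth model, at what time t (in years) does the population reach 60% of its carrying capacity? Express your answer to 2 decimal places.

A = (K − N₀)/N₀ = (888 − 155)/155 = 4.729.
Solve 888/(1 + 4.729·e^(−0.22t)) = 532.8: 1 + 4.729·e^(−0.22t) = 1.6667, so e^(−0.22t) = 0.140973.
−0.22·t = ln(0.140973) = -1.9592, so t = 1.9592/0.22 = 8.9054.

8.91 years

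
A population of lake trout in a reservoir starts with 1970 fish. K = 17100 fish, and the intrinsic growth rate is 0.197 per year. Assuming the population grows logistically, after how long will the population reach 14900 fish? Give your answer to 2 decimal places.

20.06 years

A = (K − N₀)/N₀ = (17100 − 1970)/1970 = 7.6802.
Solve 17100/(1 + 7.6802·e^(−0.197t)) = 14900: 1 + 7.6802·e^(−0.197t) = 1.1477, so e^(−0.197t) = 0.0192249.
−0.197·t = ln(0.0192249) = -3.9515, so t = 3.9515/0.197 = 20.059.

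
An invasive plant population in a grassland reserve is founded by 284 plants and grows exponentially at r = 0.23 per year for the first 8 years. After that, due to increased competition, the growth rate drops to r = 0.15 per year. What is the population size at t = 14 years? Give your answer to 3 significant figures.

4400 plants

Phase 1: N(8) = 284·e^(0.23×8) = 284·e^1.84 = 1788.22.
Phase 2 runs for 14 − 8 = 6 years at r = 0.15.
N(14) = 1788.22·e^(0.15×6) = 1788.22·e^0.9 = 4398.3.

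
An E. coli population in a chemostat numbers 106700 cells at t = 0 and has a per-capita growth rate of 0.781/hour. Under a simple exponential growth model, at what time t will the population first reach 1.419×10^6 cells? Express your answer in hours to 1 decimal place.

Set N₀·e^(rt) = 1.419×10^6: e^(0.781·t) = 1.419×10^6/106700 = 13.299.
0.781·t = ln(13.299) = 2.5877, so t = 2.5877/0.781 = 3.3133.

3.3 hours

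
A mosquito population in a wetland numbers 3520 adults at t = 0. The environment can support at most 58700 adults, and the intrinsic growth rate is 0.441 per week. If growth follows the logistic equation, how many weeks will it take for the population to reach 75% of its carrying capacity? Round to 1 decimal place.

A = (K − N₀)/N₀ = (58700 − 3520)/3520 = 15.676.
Solve 58700/(1 + 15.676·e^(−0.441t)) = 44025: 1 + 15.676·e^(−0.441t) = 1.3333, so e^(−0.441t) = 0.0212637.
−0.441·t = ln(0.0212637) = -3.8508, so t = 3.8508/0.441 = 8.7319.

8.7 weeks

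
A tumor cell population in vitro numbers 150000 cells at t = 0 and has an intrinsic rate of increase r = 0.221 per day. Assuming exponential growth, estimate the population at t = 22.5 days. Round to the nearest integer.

21658111 cells

N(t) = N₀·e^(rt) = 150000 × e^(0.221×22.5) = 150000 × e^4.973.
e^4.973 ≈ 144.39, so N ≈ 150000 × 144.39 = 2.165811×10^7.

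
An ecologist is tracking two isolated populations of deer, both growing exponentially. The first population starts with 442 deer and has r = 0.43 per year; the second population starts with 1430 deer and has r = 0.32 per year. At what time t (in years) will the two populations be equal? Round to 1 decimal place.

Set 442·e^(0.43t) = 1430·e^(0.32t).
e^((0.43 − 0.32)t) = 1430/442 → e^(0.11·t) = 3.2353.
0.11·t = ln(3.2353) = 1.1741, so t = 1.1741/0.11 = 10.674.

10.7 years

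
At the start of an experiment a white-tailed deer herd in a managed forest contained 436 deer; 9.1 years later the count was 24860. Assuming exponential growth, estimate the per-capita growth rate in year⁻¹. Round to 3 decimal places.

From N(t) = N₀·e^(rt): e^(r·9.1) = 24860/436 = 57.018.
r·9.1 = ln(57.018) = 4.0434, so r = 4.0434/9.1 = 0.44433.

0.444 per year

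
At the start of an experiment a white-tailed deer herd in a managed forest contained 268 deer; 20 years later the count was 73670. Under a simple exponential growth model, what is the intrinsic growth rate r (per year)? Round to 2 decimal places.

From N(t) = N₀·e^(rt): e^(r·20) = 73670/268 = 274.89.
r·20 = ln(274.89) = 5.6164, so r = 5.6164/20 = 0.28082.

0.28 per year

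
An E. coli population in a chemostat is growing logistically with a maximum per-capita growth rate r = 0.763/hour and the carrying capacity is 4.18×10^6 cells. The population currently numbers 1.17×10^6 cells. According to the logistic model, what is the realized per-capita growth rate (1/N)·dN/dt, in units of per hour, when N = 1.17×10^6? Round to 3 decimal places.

0.549 per hour

(1/N)·dN/dt = r(1 − N/K) = 0.763 × (1 − 1.17×10^6/4.18×10^6).
= 0.763 × 0.7201 = 0.54943.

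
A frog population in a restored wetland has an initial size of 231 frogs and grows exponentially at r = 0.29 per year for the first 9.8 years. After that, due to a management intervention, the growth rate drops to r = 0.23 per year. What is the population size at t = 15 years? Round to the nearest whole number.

13101 frogs

Phase 1: N(9.8) = 231·e^(0.29×9.8) = 231·e^2.842 = 3961.66.
Phase 2 runs for 15 − 9.8 = 5.2 years at r = 0.23.
N(15) = 3961.66·e^(0.23×5.2) = 3961.66·e^1.196 = 13100.7.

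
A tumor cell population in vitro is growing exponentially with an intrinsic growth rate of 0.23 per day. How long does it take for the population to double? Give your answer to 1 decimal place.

3.0 days

Doubling time t_d = ln(2)/r = 0.6931/0.23 = 3.0137.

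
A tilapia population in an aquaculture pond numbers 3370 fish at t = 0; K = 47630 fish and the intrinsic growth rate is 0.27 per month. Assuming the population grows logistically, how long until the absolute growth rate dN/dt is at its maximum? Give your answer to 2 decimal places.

Logistic growth is fastest at N = K/2 = 23815.
A = (K − N₀)/N₀ = 13.134. Set K/(1 + A·e^(−rt)) = K/2 → A·e^(−rt) = 1.
e^(−0.27t) = 1/13.134 = 0.076141, so t = ln(13.134)/0.27 = 2.5752/0.27 = 9.5377.

9.54 months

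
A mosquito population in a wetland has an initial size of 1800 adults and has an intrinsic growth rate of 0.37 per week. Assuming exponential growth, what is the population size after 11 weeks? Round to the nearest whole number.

105403 adults

N(t) = N₀·e^(rt) = 1800 × e^(0.37×11) = 1800 × e^4.07.
e^4.07 ≈ 58.557, so N ≈ 1800 × 58.557 = 105403.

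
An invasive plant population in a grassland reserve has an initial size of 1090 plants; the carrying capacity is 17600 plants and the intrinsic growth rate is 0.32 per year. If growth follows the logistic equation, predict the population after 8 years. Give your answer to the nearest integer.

8107 plants

A = (K − N₀)/N₀ = (17600 − 1090)/1090 = 15.147.
N(t) = K/(1 + A·e^(−rt)) = 17600/(1 + 15.147×e^(−0.32×8)).
e^(−2.56) = 0.077305; denominator = 1 + 15.147×0.077305 = 2.1709.
N = 17600/2.1709 = 8107.17.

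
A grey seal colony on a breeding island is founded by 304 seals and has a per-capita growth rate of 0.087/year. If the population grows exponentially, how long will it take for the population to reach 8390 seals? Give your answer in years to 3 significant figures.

Set N₀·e^(rt) = 8390: e^(0.087·t) = 8390/304 = 27.599.
0.087·t = ln(27.599) = 3.3178, so t = 3.3178/0.087 = 38.135.

38.1 years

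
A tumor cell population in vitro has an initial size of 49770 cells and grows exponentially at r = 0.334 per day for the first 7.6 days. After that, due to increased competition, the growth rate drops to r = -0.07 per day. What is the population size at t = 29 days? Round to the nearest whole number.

140866 cells

Phase 1: N(7.6) = 49770·e^(0.334×7.6) = 49770·e^2.538 = 630058.
Phase 2 runs for 29 − 7.6 = 21.4 days at r = -0.07.
N(29) = 630058·e^(-0.07×21.4) = 630058·e^-1.498 = 140866.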